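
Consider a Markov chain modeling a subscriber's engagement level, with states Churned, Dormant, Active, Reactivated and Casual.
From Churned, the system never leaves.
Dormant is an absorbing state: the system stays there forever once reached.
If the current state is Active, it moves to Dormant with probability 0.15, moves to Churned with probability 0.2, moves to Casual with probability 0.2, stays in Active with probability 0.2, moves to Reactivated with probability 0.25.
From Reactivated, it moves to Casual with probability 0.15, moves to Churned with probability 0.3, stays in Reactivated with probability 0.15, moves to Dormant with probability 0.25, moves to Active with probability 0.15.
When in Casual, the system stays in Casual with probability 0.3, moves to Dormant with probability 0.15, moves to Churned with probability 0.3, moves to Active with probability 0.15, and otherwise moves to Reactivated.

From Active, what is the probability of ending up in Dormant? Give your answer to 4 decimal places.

Let h(s) be the probability of absorption at Dormant starting from transient state s. Then h(Dormant) = 1 and h(Churned) = 0. By first-step analysis:
h(Active) = 0.2·0 + 0.15·1 + 0.2·h(Active) + 0.25·h(Reactivated) + 0.2·h(Casual)
h(Reactivated) = 0.3·0 + 0.25·1 + 0.15·h(Active) + 0.15·h(Reactivated) + 0.15·h(Casual)
h(Casual) = 0.3·0 + 0.15·1 + 0.15·h(Active) + 0.1·h(Reactivated) + 0.3·h(Casual)
Solving: h(Active) = 0.4134, h(Reactivated) = 0.4314, h(Casual) = 0.3645.
Starting from Active, the probability is 0.4134.

0.4134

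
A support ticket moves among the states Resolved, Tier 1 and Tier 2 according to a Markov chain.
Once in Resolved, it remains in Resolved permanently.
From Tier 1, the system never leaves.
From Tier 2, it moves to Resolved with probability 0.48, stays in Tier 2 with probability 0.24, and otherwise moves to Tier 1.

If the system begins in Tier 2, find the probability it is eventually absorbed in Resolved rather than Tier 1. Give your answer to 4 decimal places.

Let h(s) be the probability of absorption at Resolved starting from transient state s. Then h(Resolved) = 1 and h(Tier 1) = 0. By first-step analysis:
h(Tier 2) = 0.48·1 + 0.28·0 + 0.24·h(Tier 2)
Solving: h(Tier 2) = 0.6316.
Starting from Tier 2, the probability is 0.6316.

0.6316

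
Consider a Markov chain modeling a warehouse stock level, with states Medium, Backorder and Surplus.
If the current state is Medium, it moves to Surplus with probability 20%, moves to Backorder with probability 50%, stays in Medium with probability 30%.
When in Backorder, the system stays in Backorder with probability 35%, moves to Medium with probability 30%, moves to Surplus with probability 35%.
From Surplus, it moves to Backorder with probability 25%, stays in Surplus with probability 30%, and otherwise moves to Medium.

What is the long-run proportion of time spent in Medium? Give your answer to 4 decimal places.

Let the stationary distribution be π with π = πP and π_1 + π_2 + π_3 = 1.
π_1 = 0.3·π_1 + 0.3·π_2 + 0.45·π_3
π_2 = 0.5·π_1 + 0.35·π_2 + 0.25·π_3
Solving with the normalization constraint gives π = (0.3427, 0.3730, 0.2844).
So the stationary probability of Medium is 0.3427.

0.3427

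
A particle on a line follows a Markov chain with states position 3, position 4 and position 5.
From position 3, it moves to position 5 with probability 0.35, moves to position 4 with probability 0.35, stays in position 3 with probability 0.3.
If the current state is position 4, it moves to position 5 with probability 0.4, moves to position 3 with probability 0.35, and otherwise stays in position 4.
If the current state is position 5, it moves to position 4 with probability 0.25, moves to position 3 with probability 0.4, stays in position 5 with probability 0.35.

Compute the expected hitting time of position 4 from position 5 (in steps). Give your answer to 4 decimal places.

Let t(s) be the expected number of steps to first reach position 4 from state s, with t(position 4) = 0. Conditioning on the first step:
t(position 3) = 1 + 0.3·t(position 3) + 0.35·t(position 5)
t(position 5) = 1 + 0.4·t(position 3) + 0.35·t(position 5)
Solving: t(position 3) = 3.1746, t(position 5) = 3.4921.
Expected steps from position 5 to position 4: 3.4921.

3.4921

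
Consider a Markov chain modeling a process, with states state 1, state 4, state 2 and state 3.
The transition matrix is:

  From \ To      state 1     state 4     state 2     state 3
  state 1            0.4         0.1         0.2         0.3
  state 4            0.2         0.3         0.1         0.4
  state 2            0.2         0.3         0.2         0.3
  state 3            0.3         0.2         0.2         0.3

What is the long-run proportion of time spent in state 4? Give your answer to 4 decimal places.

Let the stationary distribution be π with π = πP and π_1 + π_2 + π_3 + π_4 = 1.
π_1 = 0.4·π_1 + 0.2·π_2 + 0.2·π_3 + 0.3·π_4
π_2 = 0.1·π_1 + 0.3·π_2 + 0.3·π_3 + 0.2·π_4
π_3 = 0.2·π_1 + 0.1·π_2 + 0.2·π_3 + 0.2·π_4
Solving with the normalization constraint gives π = (0.2901, 0.2099, 0.1790, 0.3210).
So the stationary probability of state 4 is 0.2099.

0.2099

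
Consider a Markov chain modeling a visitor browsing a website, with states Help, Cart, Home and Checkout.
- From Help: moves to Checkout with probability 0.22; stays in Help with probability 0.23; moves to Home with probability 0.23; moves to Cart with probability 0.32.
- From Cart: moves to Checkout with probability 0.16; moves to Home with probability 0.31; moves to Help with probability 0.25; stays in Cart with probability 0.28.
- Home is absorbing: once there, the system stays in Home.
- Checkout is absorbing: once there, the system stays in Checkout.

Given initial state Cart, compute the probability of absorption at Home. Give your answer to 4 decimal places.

0.6244

Let h(s) be the probability of absorption at Home starting from transient state s. Then h(Home) = 1 and h(Checkout) = 0. By first-step analysis:
h(Help) = 0.23·h(Help) + 0.32·h(Cart) + 0.23·1 + 0.22·0
h(Cart) = 0.25·h(Help) + 0.28·h(Cart) + 0.31·1 + 0.16·0
Solving: h(Help) = 0.5582, h(Cart) = 0.6244.
Starting from Cart, the probability is 0.6244.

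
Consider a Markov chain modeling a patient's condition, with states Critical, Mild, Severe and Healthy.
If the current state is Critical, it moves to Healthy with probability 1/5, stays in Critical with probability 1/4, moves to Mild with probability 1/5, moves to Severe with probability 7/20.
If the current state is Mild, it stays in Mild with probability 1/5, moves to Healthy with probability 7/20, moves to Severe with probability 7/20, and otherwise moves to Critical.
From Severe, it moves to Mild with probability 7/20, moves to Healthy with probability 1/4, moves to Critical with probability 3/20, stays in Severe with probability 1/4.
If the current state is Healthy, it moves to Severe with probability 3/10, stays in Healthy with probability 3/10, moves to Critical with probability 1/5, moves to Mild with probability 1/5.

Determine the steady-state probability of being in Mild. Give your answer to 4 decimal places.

0.2458

Let the stationary distribution be π with π = πP and π_1 + π_2 + π_3 + π_4 = 1.
π_1 = 0.25·π_1 + 0.1·π_2 + 0.15·π_3 + 0.2·π_4
π_2 = 0.2·π_1 + 0.2·π_2 + 0.35·π_3 + 0.2·π_4
π_3 = 0.35·π_1 + 0.35·π_2 + 0.25·π_3 + 0.3·π_4
Solving with the normalization constraint gives π = (0.1686, 0.2458, 0.3054, 0.2802).
So the stationary probability of Mild is 0.2458.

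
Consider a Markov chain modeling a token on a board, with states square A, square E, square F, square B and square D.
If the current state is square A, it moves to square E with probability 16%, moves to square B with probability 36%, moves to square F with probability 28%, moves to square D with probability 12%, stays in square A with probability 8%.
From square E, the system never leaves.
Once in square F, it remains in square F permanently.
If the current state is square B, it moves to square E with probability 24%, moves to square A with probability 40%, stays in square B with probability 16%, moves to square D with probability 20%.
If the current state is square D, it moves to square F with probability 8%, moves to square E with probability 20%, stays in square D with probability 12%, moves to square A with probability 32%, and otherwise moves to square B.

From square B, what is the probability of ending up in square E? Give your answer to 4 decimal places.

Let h(s) be the probability of absorption at square E starting from transient state s. Then h(square E) = 1 and h(square F) = 0. By first-step analysis:
h(square A) = 0.08·h(square A) + 0.16·1 + 0.28·0 + 0.36·h(square B) + 0.12·h(square D)
h(square B) = 0.4·h(square A) + 0.24·1 + 0.16·h(square B) + 0.2·h(square D)
h(square D) = 0.32·h(square A) + 0.2·1 + 0.08·0 + 0.28·h(square B) + 0.12·h(square D)
Solving: h(square A) = 0.5264, h(square B) = 0.6882, h(square D) = 0.6377.
Starting from square B, the probability is 0.6882.

0.6882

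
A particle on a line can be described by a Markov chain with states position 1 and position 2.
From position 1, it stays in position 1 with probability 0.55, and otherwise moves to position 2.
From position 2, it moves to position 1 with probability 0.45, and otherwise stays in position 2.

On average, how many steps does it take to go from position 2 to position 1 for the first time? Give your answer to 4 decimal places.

2.2222

Let t(s) be the expected number of steps to first reach position 1 from state s, with t(position 1) = 0. Conditioning on the first step:
t(position 2) = 1 + 0.55·t(position 2)
Solving: t(position 2) = 2.2222.
Expected steps from position 2 to position 1: 2.2222.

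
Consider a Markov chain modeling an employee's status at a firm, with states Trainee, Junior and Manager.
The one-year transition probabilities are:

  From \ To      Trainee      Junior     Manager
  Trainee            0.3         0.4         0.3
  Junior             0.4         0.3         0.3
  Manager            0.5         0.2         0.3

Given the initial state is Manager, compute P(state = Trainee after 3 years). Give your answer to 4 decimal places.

0.3920

Propagate the distribution vector 3 years from Manager.
After 0 years: (0.0000, 0.0000, 1.0000)
After 1 year: (0.5000, 0.2000, 0.3000)
After 2 years: (0.3800, 0.3200, 0.3000)
After 3 years: (0.3920, 0.3080, 0.3000)
P(in Trainee after 3 years) = 0.3920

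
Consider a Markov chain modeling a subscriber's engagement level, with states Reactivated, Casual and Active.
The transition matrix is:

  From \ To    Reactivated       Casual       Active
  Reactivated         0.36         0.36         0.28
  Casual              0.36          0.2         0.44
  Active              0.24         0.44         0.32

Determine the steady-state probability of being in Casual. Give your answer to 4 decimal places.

0.3343

Let the stationary distribution be π with π = πP and π_1 + π_2 + π_3 = 1.
π_1 = 0.36·π_1 + 0.36·π_2 + 0.24·π_3
π_2 = 0.36·π_1 + 0.2·π_2 + 0.44·π_3
Solving with the normalization constraint gives π = (0.3183, 0.3343, 0.3474).
So the stationary probability of Casual is 0.3343.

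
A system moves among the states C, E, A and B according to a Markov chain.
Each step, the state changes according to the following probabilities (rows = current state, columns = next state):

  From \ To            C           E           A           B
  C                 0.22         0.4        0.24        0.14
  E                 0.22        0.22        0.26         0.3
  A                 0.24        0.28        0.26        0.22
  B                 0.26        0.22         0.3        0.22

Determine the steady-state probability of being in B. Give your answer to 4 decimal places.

0.2235

Let the stationary distribution be π with π = πP and π_1 + π_2 + π_3 + π_4 = 1.
π_1 = 0.22·π_1 + 0.22·π_2 + 0.24·π_3 + 0.26·π_4
π_2 = 0.4·π_1 + 0.22·π_2 + 0.28·π_3 + 0.22·π_4
π_3 = 0.24·π_1 + 0.26·π_2 + 0.26·π_3 + 0.3·π_4
Solving with the normalization constraint gives π = (0.2342, 0.2780, 0.2643, 0.2235).
So the stationary probability of B is 0.2235.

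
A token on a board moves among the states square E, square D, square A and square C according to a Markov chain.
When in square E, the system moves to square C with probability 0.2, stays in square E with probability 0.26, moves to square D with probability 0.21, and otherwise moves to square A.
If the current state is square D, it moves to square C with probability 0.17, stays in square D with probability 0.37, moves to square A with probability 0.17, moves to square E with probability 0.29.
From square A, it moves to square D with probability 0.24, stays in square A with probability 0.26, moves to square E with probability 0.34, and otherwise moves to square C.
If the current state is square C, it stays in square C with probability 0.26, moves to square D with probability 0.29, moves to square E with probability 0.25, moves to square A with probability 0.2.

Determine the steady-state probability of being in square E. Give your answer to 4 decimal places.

Let the stationary distribution be π with π = πP and π_1 + π_2 + π_3 + π_4 = 1.
π_1 = 0.26·π_1 + 0.29·π_2 + 0.34·π_3 + 0.25·π_4
π_2 = 0.21·π_1 + 0.37·π_2 + 0.24·π_3 + 0.29·π_4
π_3 = 0.33·π_1 + 0.17·π_2 + 0.26·π_3 + 0.2·π_4
Solving with the normalization constraint gives π = (0.2859, 0.2771, 0.2435, 0.1936).
So the stationary probability of square E is 0.2859.

0.2859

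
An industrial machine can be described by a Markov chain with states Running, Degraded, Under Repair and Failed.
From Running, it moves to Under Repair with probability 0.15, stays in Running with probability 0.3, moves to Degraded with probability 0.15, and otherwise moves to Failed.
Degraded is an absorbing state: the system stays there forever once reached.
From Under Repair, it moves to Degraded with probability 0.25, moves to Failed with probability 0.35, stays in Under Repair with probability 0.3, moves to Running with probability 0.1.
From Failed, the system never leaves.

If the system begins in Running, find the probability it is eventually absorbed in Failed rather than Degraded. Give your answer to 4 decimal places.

0.7000

Let h(s) be the probability of absorption at Failed starting from transient state s. Then h(Failed) = 1 and h(Degraded) = 0. By first-step analysis:
h(Running) = 0.3·h(Running) + 0.15·0 + 0.15·h(Under Repair) + 0.4·1
h(Under Repair) = 0.1·h(Running) + 0.25·0 + 0.3·h(Under Repair) + 0.35·1
Solving: h(Running) = 0.7000, h(Under Repair) = 0.6000.
Starting from Running, the probability is 0.7000.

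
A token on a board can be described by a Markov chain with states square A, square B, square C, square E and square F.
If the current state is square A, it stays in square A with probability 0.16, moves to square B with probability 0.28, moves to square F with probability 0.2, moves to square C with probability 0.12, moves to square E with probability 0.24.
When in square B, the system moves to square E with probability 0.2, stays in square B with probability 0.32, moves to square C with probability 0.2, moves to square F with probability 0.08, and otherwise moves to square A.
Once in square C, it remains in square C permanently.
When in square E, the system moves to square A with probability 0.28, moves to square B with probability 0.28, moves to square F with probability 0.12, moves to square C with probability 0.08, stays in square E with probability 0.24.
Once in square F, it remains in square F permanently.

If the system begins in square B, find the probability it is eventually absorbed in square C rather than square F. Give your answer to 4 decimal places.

0.5802

Let h(s) be the probability of absorption at square C starting from transient state s. Then h(square C) = 1 and h(square F) = 0. By first-step analysis:
h(square A) = 0.16·h(square A) + 0.28·h(square B) + 0.12·1 + 0.24·h(square E) + 0.2·0
h(square B) = 0.2·h(square A) + 0.32·h(square B) + 0.2·1 + 0.2·h(square E) + 0.08·0
h(square E) = 0.28·h(square A) + 0.28·h(square B) + 0.08·1 + 0.24·h(square E) + 0.12·0
Solving: h(square A) = 0.4777, h(square B) = 0.5802, h(square E) = 0.4950.
Starting from square B, the probability is 0.5802.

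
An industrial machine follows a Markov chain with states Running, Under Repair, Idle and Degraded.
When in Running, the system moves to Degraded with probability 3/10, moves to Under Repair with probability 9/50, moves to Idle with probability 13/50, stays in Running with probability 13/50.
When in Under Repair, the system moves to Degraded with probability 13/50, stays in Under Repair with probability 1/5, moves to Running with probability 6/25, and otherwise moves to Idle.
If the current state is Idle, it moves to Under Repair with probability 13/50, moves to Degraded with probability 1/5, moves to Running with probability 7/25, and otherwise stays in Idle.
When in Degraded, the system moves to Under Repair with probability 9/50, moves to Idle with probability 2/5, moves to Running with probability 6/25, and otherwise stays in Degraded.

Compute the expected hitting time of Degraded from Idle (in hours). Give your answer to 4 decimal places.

Let t(s) be the expected number of hours to first reach Degraded from state s, with t(Degraded) = 0. Conditioning on the first hour:
t(Running) = 1 + 0.26·t(Running) + 0.18·t(Under Repair) + 0.26·t(Idle)
t(Under Repair) = 1 + 0.24·t(Running) + 0.2·t(Under Repair) + 0.3·t(Idle)
t(Idle) = 1 + 0.28·t(Running) + 0.26·t(Under Repair) + 0.26·t(Idle)
Solving: t(Running) = 3.7742, t(Under Repair) = 3.9442, t(Idle) = 4.1652.
Expected hours from Idle to Degraded: 4.1652.

4.1652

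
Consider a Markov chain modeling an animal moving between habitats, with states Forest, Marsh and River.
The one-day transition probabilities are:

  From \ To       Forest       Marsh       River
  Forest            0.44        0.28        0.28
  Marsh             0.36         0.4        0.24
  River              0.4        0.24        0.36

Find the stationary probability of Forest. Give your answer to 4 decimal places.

0.4040

Let the stationary distribution be π with π = πP and π_1 + π_2 + π_3 = 1.
π_1 = 0.44·π_1 + 0.36·π_2 + 0.4·π_3
π_2 = 0.28·π_1 + 0.4·π_2 + 0.24·π_3
Solving with the normalization constraint gives π = (0.4040, 0.3050, 0.2911).
So the stationary probability of Forest is 0.4040.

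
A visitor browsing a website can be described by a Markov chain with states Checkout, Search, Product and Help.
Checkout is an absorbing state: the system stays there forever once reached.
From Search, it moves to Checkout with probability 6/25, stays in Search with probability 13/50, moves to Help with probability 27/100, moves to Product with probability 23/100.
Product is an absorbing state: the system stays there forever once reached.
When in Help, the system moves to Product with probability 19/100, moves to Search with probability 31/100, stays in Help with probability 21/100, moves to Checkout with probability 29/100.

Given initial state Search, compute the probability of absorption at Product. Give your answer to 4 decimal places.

0.4652

Let h(s) be the probability of absorption at Product starting from transient state s. Then h(Product) = 1 and h(Checkout) = 0. By first-step analysis:
h(Search) = 0.24·0 + 0.26·h(Search) + 0.23·1 + 0.27·h(Help)
h(Help) = 0.29·0 + 0.31·h(Search) + 0.19·1 + 0.21·h(Help)
Solving: h(Search) = 0.4652, h(Help) = 0.4230.
Starting from Search, the probability is 0.4652.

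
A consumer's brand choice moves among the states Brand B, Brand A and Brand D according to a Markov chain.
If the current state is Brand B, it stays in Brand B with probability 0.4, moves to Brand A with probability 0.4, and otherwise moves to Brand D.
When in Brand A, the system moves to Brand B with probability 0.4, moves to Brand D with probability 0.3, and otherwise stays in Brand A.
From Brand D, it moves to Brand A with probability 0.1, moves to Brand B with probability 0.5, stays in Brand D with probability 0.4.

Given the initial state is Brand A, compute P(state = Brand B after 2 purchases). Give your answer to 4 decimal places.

0.4300

Sum over the intermediate state after 1 purchase:
P = P(Brand A→Brand B)·P(Brand B→Brand B) + P(Brand A→Brand A)·P(Brand A→Brand B) + P(Brand A→Brand D)·P(Brand D→Brand B)
  = 0.4×0.4 + 0.3×0.4 + 0.3×0.5
  = 0.1600 + 0.1200 + 0.1500 = 0.4300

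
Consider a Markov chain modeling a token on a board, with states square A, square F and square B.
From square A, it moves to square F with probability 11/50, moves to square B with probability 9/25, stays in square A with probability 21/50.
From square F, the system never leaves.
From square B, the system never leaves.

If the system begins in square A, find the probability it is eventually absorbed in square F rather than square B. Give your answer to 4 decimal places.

0.3793

Let h(s) be the probability of absorption at square F starting from transient state s. Then h(square F) = 1 and h(square B) = 0. By first-step analysis:
h(square A) = 0.42·h(square A) + 0.22·1 + 0.36·0
Solving: h(square A) = 0.3793.
Starting from square A, the probability is 0.3793.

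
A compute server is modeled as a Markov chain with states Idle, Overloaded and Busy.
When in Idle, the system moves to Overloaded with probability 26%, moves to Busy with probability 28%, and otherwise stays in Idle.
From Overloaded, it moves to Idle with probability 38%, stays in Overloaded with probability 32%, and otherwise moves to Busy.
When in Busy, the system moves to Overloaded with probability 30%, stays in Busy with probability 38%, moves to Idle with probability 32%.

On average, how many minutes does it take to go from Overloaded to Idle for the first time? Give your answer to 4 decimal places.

2.7744

Let t(s) be the expected number of minutes to first reach Idle from state s, with t(Idle) = 0. Conditioning on the first minute:
t(Overloaded) = 1 + 0.32·t(Overloaded) + 0.3·t(Busy)
t(Busy) = 1 + 0.3·t(Overloaded) + 0.38·t(Busy)
Solving: t(Overloaded) = 2.7744, t(Busy) = 2.9554.
Expected minutes from Overloaded to Idle: 2.7744.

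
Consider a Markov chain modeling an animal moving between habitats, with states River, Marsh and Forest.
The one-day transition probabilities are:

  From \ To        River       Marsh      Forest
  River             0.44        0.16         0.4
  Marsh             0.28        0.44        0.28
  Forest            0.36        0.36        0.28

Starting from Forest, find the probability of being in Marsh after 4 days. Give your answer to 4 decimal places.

0.3124

Propagate the distribution vector 4 days from Forest.
After 0 days: (0.0000, 0.0000, 1.0000)
After 1 day: (0.3600, 0.3600, 0.2800)
After 2 days: (0.3600, 0.3168, 0.3232)
After 3 days: (0.3635, 0.3133, 0.3232)
After 4 days: (0.3640, 0.3124, 0.3236)
P(in Marsh after 4 days) = 0.3124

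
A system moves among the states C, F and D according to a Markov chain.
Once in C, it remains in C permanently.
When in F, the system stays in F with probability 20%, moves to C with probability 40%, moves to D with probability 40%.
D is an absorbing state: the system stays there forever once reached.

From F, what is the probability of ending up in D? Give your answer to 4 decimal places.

0.5000

Let h(s) be the probability of absorption at D starting from transient state s. Then h(D) = 1 and h(C) = 0. By first-step analysis:
h(F) = 0.4·0 + 0.2·h(F) + 0.4·1
Solving: h(F) = 0.5000.
Starting from F, the probability is 0.5000.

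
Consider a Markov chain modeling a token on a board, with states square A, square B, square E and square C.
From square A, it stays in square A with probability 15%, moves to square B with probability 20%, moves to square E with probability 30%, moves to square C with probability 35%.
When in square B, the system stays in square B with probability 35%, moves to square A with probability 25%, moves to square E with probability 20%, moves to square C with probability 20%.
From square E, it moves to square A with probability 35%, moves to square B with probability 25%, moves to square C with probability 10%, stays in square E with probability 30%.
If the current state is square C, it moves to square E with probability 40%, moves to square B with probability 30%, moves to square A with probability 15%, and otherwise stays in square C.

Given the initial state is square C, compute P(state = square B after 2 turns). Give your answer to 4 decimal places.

0.2800

Propagate the distribution vector 2 turns from square C.
After 0 turns: (0.0000, 0.0000, 0.0000, 1.0000)
After 1 turn: (0.1500, 0.3000, 0.4000, 0.1500)
After 2 turns: (0.2600, 0.2800, 0.2850, 0.1750)
P(in square B after 2 turns) = 0.2800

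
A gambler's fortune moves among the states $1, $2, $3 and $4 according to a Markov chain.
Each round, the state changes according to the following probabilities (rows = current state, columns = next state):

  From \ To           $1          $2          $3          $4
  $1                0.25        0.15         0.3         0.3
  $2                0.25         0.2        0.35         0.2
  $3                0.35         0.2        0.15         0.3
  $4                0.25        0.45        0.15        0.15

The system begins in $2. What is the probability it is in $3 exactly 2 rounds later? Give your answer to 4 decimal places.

Propagate the distribution vector 2 rounds from $2.
After 0 rounds: (0.0000, 1.0000, 0.0000, 0.0000)
After 1 round: (0.2500, 0.2000, 0.3500, 0.2000)
After 2 rounds: (0.2850, 0.2375, 0.2275, 0.2500)
P(in $3 after 2 rounds) = 0.2275

0.2275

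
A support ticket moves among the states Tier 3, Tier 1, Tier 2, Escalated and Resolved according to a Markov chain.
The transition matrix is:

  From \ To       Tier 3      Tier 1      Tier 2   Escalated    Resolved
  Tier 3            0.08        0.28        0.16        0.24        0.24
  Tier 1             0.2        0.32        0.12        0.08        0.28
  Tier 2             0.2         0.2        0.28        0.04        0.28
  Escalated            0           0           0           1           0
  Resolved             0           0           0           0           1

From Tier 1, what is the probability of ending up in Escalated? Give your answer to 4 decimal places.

Let h(s) be the probability of absorption at Escalated starting from transient state s. Then h(Escalated) = 1 and h(Resolved) = 0. By first-step analysis:
h(Tier 3) = 0.08·h(Tier 3) + 0.28·h(Tier 1) + 0.16·h(Tier 2) + 0.24·1 + 0.24·0
h(Tier 1) = 0.2·h(Tier 3) + 0.32·h(Tier 1) + 0.12·h(Tier 2) + 0.08·1 + 0.28·0
h(Tier 2) = 0.2·h(Tier 3) + 0.2·h(Tier 1) + 0.28·h(Tier 2) + 0.04·1 + 0.28·0
Solving: h(Tier 3) = 0.3855, h(Tier 1) = 0.2731, h(Tier 2) = 0.2385.
Starting from Tier 1, the probability is 0.2731.

0.2731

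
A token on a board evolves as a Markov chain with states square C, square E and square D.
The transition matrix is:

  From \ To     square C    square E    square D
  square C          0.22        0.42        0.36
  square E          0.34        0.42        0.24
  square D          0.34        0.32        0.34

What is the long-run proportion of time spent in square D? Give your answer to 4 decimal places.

Let the stationary distribution be π with π = πP and π_1 + π_2 + π_3 = 1.
π_1 = 0.22·π_1 + 0.34·π_2 + 0.34·π_3
π_2 = 0.42·π_1 + 0.42·π_2 + 0.32·π_3
Solving with the normalization constraint gives π = (0.3036, 0.3893, 0.3071).
So the stationary probability of square D is 0.3071.

0.3071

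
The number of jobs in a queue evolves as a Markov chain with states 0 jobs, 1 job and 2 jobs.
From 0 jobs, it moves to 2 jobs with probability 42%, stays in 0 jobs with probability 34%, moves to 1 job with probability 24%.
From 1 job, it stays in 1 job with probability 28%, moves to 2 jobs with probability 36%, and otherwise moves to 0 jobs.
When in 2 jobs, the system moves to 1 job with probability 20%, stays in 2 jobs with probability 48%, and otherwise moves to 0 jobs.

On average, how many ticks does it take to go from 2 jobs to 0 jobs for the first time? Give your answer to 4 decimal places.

3.0423

Let t(s) be the expected number of ticks to first reach 0 jobs from state s, with t(0 jobs) = 0. Conditioning on the first tick:
t(1 job) = 1 + 0.28·t(1 job) + 0.36·t(2 jobs)
t(2 jobs) = 1 + 0.2·t(1 job) + 0.48·t(2 jobs)
Solving: t(1 job) = 2.9101, t(2 jobs) = 3.0423.
Expected ticks from 2 jobs to 0 jobs: 3.0423.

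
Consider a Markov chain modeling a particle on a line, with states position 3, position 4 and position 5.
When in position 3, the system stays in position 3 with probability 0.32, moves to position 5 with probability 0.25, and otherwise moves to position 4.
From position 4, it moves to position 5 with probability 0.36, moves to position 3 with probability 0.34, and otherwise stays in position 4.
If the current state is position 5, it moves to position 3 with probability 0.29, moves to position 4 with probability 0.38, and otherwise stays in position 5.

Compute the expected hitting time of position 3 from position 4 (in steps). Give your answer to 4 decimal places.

Let t(s) be the expected number of steps to first reach position 3 from state s, with t(position 3) = 0. Conditioning on the first step:
t(position 4) = 1 + 0.3·t(position 4) + 0.36·t(position 5)
t(position 5) = 1 + 0.38·t(position 4) + 0.33·t(position 5)
Solving: t(position 4) = 3.1005, t(position 5) = 3.2511.
Expected steps from position 4 to position 3: 3.1005.

3.1005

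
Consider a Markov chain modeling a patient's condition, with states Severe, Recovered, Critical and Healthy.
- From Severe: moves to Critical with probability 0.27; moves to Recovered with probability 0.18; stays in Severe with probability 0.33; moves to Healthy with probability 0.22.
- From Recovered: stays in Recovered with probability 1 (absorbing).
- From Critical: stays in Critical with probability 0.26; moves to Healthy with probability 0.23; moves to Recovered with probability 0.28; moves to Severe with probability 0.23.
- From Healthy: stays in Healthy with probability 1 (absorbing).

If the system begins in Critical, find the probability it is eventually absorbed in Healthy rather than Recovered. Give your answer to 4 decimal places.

Let h(s) be the probability of absorption at Healthy starting from transient state s. Then h(Healthy) = 1 and h(Recovered) = 0. By first-step analysis:
h(Severe) = 0.33·h(Severe) + 0.18·0 + 0.27·h(Critical) + 0.22·1
h(Critical) = 0.23·h(Severe) + 0.28·0 + 0.26·h(Critical) + 0.23·1
Solving: h(Severe) = 0.5186, h(Critical) = 0.4720.
Starting from Critical, the probability is 0.4720.

0.4720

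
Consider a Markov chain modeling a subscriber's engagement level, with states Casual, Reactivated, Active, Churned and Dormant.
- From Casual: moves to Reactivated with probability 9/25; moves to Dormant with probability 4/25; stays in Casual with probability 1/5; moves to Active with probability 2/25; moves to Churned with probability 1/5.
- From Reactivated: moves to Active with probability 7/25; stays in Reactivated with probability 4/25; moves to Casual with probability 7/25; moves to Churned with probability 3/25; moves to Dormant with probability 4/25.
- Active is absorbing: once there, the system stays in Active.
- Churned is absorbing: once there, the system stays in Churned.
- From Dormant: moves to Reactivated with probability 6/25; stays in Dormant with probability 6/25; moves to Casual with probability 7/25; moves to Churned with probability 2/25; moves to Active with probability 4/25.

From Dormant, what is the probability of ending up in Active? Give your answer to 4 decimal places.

Let h(s) be the probability of absorption at Active starting from transient state s. Then h(Active) = 1 and h(Churned) = 0. By first-step analysis:
h(Casual) = 0.2·h(Casual) + 0.36·h(Reactivated) + 0.08·1 + 0.2·0 + 0.16·h(Dormant)
h(Reactivated) = 0.28·h(Casual) + 0.16·h(Reactivated) + 0.28·1 + 0.12·0 + 0.16·h(Dormant)
h(Dormant) = 0.28·h(Casual) + 0.24·h(Reactivated) + 0.16·1 + 0.08·0 + 0.24·h(Dormant)
Solving: h(Casual) = 0.4901, h(Reactivated) = 0.6077, h(Dormant) = 0.5830.
Starting from Dormant, the probability is 0.5830.

0.5830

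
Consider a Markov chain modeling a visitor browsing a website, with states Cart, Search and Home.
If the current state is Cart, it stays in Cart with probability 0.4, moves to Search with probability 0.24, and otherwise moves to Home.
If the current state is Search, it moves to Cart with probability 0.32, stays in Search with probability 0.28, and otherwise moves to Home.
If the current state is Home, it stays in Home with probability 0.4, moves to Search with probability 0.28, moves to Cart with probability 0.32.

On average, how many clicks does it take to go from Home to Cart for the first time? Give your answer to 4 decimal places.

Let t(s) be the expected number of clicks to first reach Cart from state s, with t(Cart) = 0. Conditioning on the first click:
t(Search) = 1 + 0.28·t(Search) + 0.4·t(Home)
t(Home) = 1 + 0.28·t(Search) + 0.4·t(Home)
Solving: t(Search) = 3.1250, t(Home) = 3.1250.
Expected clicks from Home to Cart: 3.1250.

3.1250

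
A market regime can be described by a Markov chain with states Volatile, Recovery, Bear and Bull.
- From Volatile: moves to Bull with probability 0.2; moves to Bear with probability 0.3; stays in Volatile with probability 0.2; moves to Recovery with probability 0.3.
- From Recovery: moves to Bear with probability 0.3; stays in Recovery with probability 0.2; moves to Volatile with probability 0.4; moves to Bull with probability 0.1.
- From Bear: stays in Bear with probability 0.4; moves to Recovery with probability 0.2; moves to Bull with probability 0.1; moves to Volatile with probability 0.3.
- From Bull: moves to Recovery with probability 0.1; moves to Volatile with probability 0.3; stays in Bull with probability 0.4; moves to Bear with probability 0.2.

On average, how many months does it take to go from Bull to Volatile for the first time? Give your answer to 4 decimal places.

Let t(s) be the expected number of months to first reach Volatile from state s, with t(Volatile) = 0. Conditioning on the first month:
t(Recovery) = 1 + 0.2·t(Recovery) + 0.3·t(Bear) + 0.1·t(Bull)
t(Bear) = 1 + 0.2·t(Recovery) + 0.4·t(Bear) + 0.1·t(Bull)
t(Bull) = 1 + 0.1·t(Recovery) + 0.2·t(Bear) + 0.4·t(Bull)
Solving: t(Recovery) = 2.8251, t(Bear) = 3.1390, t(Bull) = 3.1839.
Expected months from Bull to Volatile: 3.1839.

3.1839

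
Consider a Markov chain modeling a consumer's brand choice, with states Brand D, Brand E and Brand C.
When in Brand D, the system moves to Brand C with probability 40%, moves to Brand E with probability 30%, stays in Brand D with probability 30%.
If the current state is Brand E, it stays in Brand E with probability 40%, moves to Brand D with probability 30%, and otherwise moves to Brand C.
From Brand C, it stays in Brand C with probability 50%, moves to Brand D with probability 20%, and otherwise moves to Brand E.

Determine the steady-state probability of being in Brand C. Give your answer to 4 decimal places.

Let the stationary distribution be π with π = πP and π_1 + π_2 + π_3 = 1.
π_1 = 0.3·π_1 + 0.3·π_2 + 0.2·π_3
π_2 = 0.3·π_1 + 0.4·π_2 + 0.3·π_3
Solving with the normalization constraint gives π = (0.2593, 0.3333, 0.4074).
So the stationary probability of Brand C is 0.4074.

0.4074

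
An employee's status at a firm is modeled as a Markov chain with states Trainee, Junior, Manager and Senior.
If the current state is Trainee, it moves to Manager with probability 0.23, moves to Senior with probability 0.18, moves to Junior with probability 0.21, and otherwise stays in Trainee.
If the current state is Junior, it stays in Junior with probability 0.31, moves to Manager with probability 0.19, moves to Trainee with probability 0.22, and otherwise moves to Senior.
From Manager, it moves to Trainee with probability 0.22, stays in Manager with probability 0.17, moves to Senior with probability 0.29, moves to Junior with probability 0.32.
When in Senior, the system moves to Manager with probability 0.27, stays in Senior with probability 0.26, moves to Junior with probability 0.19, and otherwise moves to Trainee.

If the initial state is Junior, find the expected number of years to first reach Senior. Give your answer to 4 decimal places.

Let t(s) be the expected number of years to first reach Senior from state s, with t(Senior) = 0. Conditioning on the first year:
t(Trainee) = 1 + 0.38·t(Trainee) + 0.21·t(Junior) + 0.23·t(Manager)
t(Junior) = 1 + 0.22·t(Trainee) + 0.31·t(Junior) + 0.19·t(Manager)
t(Manager) = 1 + 0.22·t(Trainee) + 0.32·t(Junior) + 0.17·t(Manager)
Solving: t(Trainee) = 4.3733, t(Junior) = 3.9097, t(Manager) = 3.8714.
Expected years from Junior to Senior: 3.9097.

3.9097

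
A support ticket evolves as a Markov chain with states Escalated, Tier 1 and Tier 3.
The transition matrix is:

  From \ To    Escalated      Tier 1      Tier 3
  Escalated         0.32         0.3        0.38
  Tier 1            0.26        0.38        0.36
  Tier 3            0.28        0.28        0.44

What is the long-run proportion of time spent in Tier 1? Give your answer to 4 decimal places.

0.3174

Let the stationary distribution be π with π = πP and π_1 + π_2 + π_3 = 1.
π_1 = 0.32·π_1 + 0.26·π_2 + 0.28·π_3
π_2 = 0.3·π_1 + 0.38·π_2 + 0.28·π_3
Solving with the normalization constraint gives π = (0.2851, 0.3174, 0.3975).
So the stationary probability of Tier 1 is 0.3174.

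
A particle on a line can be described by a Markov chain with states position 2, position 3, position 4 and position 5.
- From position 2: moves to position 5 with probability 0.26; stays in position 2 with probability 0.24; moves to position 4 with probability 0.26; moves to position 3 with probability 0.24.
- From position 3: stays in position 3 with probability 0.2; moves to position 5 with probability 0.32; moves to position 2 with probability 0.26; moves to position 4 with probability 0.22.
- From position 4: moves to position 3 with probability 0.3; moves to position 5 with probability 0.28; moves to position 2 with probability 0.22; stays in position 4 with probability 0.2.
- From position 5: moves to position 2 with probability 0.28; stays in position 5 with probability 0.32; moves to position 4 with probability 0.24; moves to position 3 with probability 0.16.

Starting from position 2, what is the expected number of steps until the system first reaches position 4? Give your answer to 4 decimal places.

Let t(s) be the expected number of steps to first reach position 4 from state s, with t(position 4) = 0. Conditioning on the first step:
t(position 2) = 1 + 0.24·t(position 2) + 0.24·t(position 3) + 0.26·t(position 5)
t(position 3) = 1 + 0.26·t(position 2) + 0.2·t(position 3) + 0.32·t(position 5)
t(position 5) = 1 + 0.28·t(position 2) + 0.16·t(position 3) + 0.32·t(position 5)
Solving: t(position 2) = 4.0673, t(position 3) = 4.2279, t(position 5) = 4.1402.
Expected steps from position 2 to position 4: 4.0673.

4.0673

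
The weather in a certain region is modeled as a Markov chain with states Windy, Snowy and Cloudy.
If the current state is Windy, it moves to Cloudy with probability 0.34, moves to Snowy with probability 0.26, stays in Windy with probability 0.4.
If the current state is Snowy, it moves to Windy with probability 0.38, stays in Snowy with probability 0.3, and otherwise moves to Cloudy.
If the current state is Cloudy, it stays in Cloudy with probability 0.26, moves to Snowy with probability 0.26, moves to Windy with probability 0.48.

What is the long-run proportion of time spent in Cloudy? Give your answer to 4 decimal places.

Let the stationary distribution be π with π = πP and π_1 + π_2 + π_3 = 1.
π_1 = 0.4·π_1 + 0.38·π_2 + 0.48·π_3
π_2 = 0.26·π_1 + 0.3·π_2 + 0.26·π_3
Solving with the normalization constraint gives π = (0.4194, 0.2708, 0.3098).
So the stationary probability of Cloudy is 0.3098.

0.3098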